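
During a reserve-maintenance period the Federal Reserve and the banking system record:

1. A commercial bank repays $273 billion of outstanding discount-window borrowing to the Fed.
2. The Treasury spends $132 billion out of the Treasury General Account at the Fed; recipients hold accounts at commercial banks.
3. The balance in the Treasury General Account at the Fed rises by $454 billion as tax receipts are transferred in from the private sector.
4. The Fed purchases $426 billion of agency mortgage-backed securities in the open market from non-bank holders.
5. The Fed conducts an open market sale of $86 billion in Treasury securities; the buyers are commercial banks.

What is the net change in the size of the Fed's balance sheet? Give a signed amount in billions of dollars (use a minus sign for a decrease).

+$67 billion

Fed balance sheet:
  Assets:      Securities +$340B, Loans to banks −$273B
  Liabilities: Bank reserves −$255B, Government deposits +$322B
Change in total Fed assets = +$67 billion.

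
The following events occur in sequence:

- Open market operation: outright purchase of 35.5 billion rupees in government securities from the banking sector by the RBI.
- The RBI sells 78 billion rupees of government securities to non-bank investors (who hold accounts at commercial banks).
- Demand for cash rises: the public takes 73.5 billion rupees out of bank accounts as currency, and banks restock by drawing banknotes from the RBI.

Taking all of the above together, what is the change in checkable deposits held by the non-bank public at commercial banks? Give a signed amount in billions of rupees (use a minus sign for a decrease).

OMO purchase (from banks) 35.5 billion rupees: the counterparty is a bank, so public deposits are unchanged → 0.
Asset sale (to non-banks) 78 billion rupees: non-bank counterparties' bank balances fall → −78B.
Currency withdrawal 73.5 billion rupees: non-bank counterparties' bank balances fall → −73.5B.
Net: 0 − 78 − 73.5 = -151.5 billion.

-151.5 billion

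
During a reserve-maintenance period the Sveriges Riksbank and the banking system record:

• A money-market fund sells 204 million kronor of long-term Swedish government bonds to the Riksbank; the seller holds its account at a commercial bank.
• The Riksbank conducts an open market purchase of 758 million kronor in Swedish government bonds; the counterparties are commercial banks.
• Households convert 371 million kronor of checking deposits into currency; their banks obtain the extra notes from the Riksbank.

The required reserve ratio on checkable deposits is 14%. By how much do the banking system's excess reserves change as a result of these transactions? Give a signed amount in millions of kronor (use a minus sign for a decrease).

Asset purchase (from non-banks) 204 million kronor: reserves +204M, deposits +204M.
OMO purchase (from banks) 758 million kronor: reserves +758M, deposits 0.
Currency withdrawal 371 million kronor: reserves −371M, deposits −371M.
Totals: Δreserves = +591M, Δdeposits = −167M.
Δrequired reserves = 14% × −167M = −23.38M.
Δexcess reserves = Δreserves − Δrequired = +591M − (−23.38M) = +614.38 million.

+614.38 million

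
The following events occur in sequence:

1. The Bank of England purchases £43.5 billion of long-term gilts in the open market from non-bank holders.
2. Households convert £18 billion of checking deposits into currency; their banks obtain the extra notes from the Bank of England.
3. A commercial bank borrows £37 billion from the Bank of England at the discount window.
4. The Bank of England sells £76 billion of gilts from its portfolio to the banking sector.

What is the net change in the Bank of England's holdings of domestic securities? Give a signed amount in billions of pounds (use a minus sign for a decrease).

-£32.5 billion

Asset purchase (from non-banks) £43.5 billion: securities added to the Bank of England's portfolio → +£43.5B.
Currency withdrawal £18 billion: the Bank of England's securities portfolio is untouched → 0.
Discount-window loan £37 billion: the Bank of England's securities portfolio is untouched → 0.
OMO sale (to banks) £76 billion: securities removed from the Bank of England's portfolio → −£76B.
Net: 43.5 + 0 + 0 − 76 = -£32.5 billion.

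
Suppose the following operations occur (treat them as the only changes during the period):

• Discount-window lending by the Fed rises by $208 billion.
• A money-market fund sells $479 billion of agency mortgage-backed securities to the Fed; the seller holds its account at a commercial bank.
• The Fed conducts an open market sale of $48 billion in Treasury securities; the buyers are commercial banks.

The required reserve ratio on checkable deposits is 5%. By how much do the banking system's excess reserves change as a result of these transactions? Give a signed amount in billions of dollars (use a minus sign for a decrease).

+$615.05 billion

Discount-window loan $208 billion: reserves +$208B, deposits 0.
Asset purchase (from non-banks) $479 billion: reserves +$479B, deposits +$479B.
OMO sale (to banks) $48 billion: reserves −$48B, deposits 0.
Totals: Δreserves = +$639B, Δdeposits = +$479B.
Δrequired reserves = 5% × +$479B = +$23.95B.
Δexcess reserves = Δreserves − Δrequired = +$639B − (+$23.95B) = +$615.05 billion.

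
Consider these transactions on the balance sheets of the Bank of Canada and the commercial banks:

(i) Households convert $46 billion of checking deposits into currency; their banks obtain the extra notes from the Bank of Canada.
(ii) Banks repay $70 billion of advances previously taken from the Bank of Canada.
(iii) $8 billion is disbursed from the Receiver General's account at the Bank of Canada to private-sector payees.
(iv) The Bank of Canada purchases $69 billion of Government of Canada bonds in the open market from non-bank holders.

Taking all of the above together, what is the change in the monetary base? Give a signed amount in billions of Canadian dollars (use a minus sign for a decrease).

Currency withdrawal $46 billion: just a shift between currency and reserves — both are base money → 0.
Discount-window repayment $70 billion: Bank of Canada balance sheet contracts → −$70B.
Government spending $8 billion: a non-base liability converts back to reserves → +$8B.
Asset purchase (from non-banks) $69 billion: Bank of Canada balance sheet expands → +$69B.
Net: 0 − 70 + 8 + 69 = +$7 billion.

+$7 billion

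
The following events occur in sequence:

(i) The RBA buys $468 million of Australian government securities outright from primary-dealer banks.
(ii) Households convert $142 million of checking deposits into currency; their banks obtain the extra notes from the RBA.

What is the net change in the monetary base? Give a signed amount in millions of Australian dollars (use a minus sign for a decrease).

+$468 million

OMO purchase (from banks) $468 million: RBA balance sheet expands → +$468M.
Currency withdrawal $142 million: just a shift between currency and reserves — both are base money → 0.
Net: 468 + 0 = +$468 million.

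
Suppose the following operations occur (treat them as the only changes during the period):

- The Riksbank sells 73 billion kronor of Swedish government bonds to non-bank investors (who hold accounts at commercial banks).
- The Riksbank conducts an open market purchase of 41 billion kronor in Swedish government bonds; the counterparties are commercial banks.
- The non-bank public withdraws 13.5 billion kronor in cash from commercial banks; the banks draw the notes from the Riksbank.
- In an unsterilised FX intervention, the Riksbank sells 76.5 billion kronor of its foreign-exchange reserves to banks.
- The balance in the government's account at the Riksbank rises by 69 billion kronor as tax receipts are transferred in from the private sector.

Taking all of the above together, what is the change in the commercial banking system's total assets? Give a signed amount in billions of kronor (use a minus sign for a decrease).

-155.5 billion

Asset sale (to non-banks) 73 billion kronor: bank balance sheets shrink → −73B.
OMO purchase (from banks) 41 billion kronor: just an asset swap on bank balance sheets → 0.
Currency withdrawal 13.5 billion kronor: bank balance sheets shrink → −13.5B.
FX sale 76.5 billion kronor: just an asset swap on bank balance sheets → 0.
Government account inflow 69 billion kronor: bank balance sheets shrink → −69B.
Net: −73 + 0 − 13.5 + 0 − 69 = -155.5 billion.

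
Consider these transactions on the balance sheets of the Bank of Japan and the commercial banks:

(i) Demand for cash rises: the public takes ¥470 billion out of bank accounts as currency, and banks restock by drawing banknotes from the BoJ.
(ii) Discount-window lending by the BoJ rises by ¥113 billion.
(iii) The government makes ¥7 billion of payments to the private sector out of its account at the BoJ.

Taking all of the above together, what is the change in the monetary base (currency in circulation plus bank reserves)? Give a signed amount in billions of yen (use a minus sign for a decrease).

BoJ balance sheet:
  Assets:      Loans to banks +¥113B
  Liabilities: Bank reserves −¥350B, Currency in circulation +¥470B, Government deposits −¥7B
Monetary base = currency + reserves: +¥470B + (−¥350B) = +¥120 billion.

+¥120 billion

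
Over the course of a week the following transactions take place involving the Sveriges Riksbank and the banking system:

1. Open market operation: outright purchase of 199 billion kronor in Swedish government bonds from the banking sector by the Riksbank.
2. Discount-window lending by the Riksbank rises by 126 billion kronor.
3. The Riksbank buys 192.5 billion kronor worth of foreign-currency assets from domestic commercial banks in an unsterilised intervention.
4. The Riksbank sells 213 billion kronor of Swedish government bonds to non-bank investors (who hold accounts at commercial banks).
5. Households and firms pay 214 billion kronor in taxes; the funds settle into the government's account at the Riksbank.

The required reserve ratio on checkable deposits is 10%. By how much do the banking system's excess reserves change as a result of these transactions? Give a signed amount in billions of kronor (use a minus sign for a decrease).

+133.2 billion

OMO purchase (from banks) 199 billion kronor: reserves +199B, deposits 0.
Discount-window loan 126 billion kronor: reserves +126B, deposits 0.
FX purchase 192.5 billion kronor: reserves +192.5B, deposits 0.
Asset sale (to non-banks) 213 billion kronor: reserves −213B, deposits −213B.
Government account inflow 214 billion kronor: reserves −214B, deposits −214B.
Totals: Δreserves = +90.5B, Δdeposits = −427B.
Δrequired reserves = 10% × −427B = −42.7B.
Δexcess reserves = Δreserves − Δrequired = +90.5B − (−42.7B) = +133.2 billion.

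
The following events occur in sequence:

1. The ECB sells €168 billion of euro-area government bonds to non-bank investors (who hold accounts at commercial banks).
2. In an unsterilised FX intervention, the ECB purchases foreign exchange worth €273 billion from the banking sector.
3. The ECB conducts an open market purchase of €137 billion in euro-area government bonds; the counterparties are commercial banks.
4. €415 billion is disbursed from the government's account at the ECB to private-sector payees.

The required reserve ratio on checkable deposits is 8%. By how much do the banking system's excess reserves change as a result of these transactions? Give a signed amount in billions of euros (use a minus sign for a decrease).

Asset sale (to non-banks) €168 billion: reserves −€168B, deposits −€168B.
FX purchase €273 billion: reserves +€273B, deposits 0.
OMO purchase (from banks) €137 billion: reserves +€137B, deposits 0.
Government spending €415 billion: reserves +€415B, deposits +€415B.
Totals: Δreserves = +€657B, Δdeposits = +€247B.
Δrequired reserves = 8% × +€247B = +€19.76B.
Δexcess reserves = Δreserves − Δrequired = +€657B − (+€19.76B) = +€637.24 billion.

+€637.24 billion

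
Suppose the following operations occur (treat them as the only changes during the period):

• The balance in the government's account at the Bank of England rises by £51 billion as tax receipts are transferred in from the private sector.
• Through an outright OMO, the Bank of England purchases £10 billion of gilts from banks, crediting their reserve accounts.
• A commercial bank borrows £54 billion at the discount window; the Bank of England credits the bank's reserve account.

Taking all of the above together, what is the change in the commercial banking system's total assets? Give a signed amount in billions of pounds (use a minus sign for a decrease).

+£3 billion

Bank of England balance sheet:
  Assets:      Securities +£10B, Loans to banks +£54B
  Liabilities: Bank reserves +£13B, Government deposits +£51B
Commercial banking system:
  Assets:      Reserves at CB +£13B, Securities −£10B
  Liabilities: Checkable deposits −£51B, Borrowings from CB +£54B
Change in total bank assets = +£3 billion.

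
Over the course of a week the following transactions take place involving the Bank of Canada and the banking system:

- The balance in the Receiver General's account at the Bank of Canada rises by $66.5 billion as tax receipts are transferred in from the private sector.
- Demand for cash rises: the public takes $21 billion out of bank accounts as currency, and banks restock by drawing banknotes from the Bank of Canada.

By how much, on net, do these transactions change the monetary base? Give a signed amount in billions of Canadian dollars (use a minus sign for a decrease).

Government account inflow $66.5 billion: reserves shift to a non-base liability → −$66.5B.
Currency withdrawal $21 billion: just a shift between currency and reserves — both are base money → 0.
Net: −66.5 + 0 = -$66.5 billion.

-$66.5 billion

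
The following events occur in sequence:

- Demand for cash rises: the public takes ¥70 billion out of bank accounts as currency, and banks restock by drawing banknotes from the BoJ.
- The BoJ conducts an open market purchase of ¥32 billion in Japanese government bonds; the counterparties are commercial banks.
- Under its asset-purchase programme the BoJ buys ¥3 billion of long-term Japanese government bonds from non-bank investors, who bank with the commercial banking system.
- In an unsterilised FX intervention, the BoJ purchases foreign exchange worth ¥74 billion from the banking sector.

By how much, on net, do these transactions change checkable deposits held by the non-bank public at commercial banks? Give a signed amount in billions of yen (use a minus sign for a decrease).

-¥67 billion

Currency withdrawal ¥70 billion: non-bank counterparties' bank balances fall → −¥70B.
OMO purchase (from banks) ¥32 billion: the counterparty is a bank, so public deposits are unchanged → 0.
Asset purchase (from non-banks) ¥3 billion: non-bank counterparties' bank balances rise → +¥3B.
FX purchase ¥74 billion: the counterparty is a bank, so public deposits are unchanged → 0.
Net: −70 + 0 + 3 + 0 = -¥67 billion.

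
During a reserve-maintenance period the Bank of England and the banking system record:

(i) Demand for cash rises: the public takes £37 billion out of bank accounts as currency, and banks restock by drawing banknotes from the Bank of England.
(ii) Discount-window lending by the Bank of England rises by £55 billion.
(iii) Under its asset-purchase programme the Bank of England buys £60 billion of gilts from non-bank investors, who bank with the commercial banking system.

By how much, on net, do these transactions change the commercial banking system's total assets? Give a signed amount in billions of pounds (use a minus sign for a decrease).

Currency withdrawal £37 billion: bank balance sheets shrink → −£37B.
Discount-window loan £55 billion: bank balance sheets expand → +£55B.
Asset purchase (from non-banks) £60 billion: bank balance sheets expand → +£60B.
Net: −37 + 55 + 60 = +£78 billion.

+£78 billion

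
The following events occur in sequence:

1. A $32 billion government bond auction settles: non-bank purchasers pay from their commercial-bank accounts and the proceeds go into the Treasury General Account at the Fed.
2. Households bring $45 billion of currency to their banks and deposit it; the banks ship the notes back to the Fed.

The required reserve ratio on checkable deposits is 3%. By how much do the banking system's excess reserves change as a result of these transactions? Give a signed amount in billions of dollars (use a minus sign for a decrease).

Government account inflow $32 billion: reserves −$32B, deposits −$32B.
Currency deposit $45 billion: reserves +$45B, deposits +$45B.
Totals: Δreserves = +$13B, Δdeposits = +$13B.
Δrequired reserves = 3% × +$13B = +$0.39B.
Δexcess reserves = Δreserves − Δrequired = +$13B − (+$0.39B) = +$12.61 billion.

+$12.61 billion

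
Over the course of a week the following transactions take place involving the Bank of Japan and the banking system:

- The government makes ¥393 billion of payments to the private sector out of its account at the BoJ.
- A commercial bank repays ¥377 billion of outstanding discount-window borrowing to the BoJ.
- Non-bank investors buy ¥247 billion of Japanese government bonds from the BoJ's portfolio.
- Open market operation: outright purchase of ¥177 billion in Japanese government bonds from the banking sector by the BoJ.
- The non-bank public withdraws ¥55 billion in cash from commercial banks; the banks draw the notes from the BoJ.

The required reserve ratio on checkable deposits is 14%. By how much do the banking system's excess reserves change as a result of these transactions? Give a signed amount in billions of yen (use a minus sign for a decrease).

Government spending ¥393 billion: reserves +¥393B, deposits +¥393B.
Discount-window repayment ¥377 billion: reserves −¥377B, deposits 0.
Asset sale (to non-banks) ¥247 billion: reserves −¥247B, deposits −¥247B.
OMO purchase (from banks) ¥177 billion: reserves +¥177B, deposits 0.
Currency withdrawal ¥55 billion: reserves −¥55B, deposits −¥55B.
Totals: Δreserves = −¥109B, Δdeposits = +¥91B.
Δrequired reserves = 14% × +¥91B = +¥12.74B.
Δexcess reserves = Δreserves − Δrequired = −¥109B − (+¥12.74B) = -¥121.74 billion.

-¥121.74 billion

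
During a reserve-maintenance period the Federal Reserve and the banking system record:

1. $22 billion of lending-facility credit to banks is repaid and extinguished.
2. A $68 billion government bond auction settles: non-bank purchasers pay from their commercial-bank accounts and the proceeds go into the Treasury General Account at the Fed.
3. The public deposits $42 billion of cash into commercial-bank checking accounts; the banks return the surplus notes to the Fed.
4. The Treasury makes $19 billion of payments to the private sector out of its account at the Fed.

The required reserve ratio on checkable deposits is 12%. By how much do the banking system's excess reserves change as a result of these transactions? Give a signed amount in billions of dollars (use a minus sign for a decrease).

Discount-window repayment $22 billion: reserves −$22B, deposits 0.
Government account inflow $68 billion: reserves −$68B, deposits −$68B.
Currency deposit $42 billion: reserves +$42B, deposits +$42B.
Government spending $19 billion: reserves +$19B, deposits +$19B.
Totals: Δreserves = −$29B, Δdeposits = −$7B.
Δrequired reserves = 12% × −$7B = −$0.84B.
Δexcess reserves = Δreserves − Δrequired = −$29B − (−$0.84B) = -$28.16 billion.

-$28.16 billion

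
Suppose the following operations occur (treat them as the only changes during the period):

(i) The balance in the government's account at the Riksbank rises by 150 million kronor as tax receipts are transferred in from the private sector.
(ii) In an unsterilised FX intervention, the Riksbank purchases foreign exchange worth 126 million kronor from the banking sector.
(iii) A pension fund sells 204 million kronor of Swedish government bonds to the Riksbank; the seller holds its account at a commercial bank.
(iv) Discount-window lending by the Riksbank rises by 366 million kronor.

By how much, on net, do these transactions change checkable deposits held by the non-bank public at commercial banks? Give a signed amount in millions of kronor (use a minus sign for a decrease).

+54 million

Government account inflow 150 million kronor: non-bank counterparties' bank balances fall → −150M.
FX purchase 126 million kronor: the counterparty is a bank, so public deposits are unchanged → 0.
Asset purchase (from non-banks) 204 million kronor: non-bank counterparties' bank balances rise → +204M.
Discount-window loan 366 million kronor: the counterparty is a bank, so public deposits are unchanged → 0.
Net: −150 + 0 + 204 + 0 = +54 million.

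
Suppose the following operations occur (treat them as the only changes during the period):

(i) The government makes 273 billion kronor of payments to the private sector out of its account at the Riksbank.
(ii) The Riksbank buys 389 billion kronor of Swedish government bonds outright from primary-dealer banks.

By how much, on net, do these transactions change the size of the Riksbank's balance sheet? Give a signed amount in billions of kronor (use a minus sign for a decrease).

+389 billion

Riksbank balance sheet:
  Assets:      Securities +389B
  Liabilities: Bank reserves +662B, Government deposits −273B
Change in total Riksbank assets = +389 billion.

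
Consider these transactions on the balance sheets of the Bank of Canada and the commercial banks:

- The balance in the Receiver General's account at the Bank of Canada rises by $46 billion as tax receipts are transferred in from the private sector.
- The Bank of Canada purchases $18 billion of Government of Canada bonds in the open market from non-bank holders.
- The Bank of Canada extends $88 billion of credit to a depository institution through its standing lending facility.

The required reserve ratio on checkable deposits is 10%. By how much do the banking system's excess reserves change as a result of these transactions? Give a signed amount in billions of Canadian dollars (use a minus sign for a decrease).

Government account inflow $46 billion: reserves −$46B, deposits −$46B.
Asset purchase (from non-banks) $18 billion: reserves +$18B, deposits +$18B.
Discount-window loan $88 billion: reserves +$88B, deposits 0.
Totals: Δreserves = +$60B, Δdeposits = −$28B.
Δrequired reserves = 10% × −$28B = −$2.8B.
Δexcess reserves = Δreserves − Δrequired = +$60B − (−$2.8B) = +$62.8 billion.

+$62.8 billion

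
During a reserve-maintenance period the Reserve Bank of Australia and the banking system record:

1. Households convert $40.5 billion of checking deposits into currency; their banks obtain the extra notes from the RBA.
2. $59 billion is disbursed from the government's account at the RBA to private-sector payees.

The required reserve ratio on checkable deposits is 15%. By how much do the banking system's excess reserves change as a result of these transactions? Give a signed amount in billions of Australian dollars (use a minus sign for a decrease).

+$15.725 billion

Currency withdrawal $40.5 billion: reserves −$40.5B, deposits −$40.5B.
Government spending $59 billion: reserves +$59B, deposits +$59B.
Totals: Δreserves = +$18.5B, Δdeposits = +$18.5B.
Δrequired reserves = 15% × +$18.5B = +$2.775B.
Δexcess reserves = Δreserves − Δrequired = +$18.5B − (+$2.775B) = +$15.725 billion.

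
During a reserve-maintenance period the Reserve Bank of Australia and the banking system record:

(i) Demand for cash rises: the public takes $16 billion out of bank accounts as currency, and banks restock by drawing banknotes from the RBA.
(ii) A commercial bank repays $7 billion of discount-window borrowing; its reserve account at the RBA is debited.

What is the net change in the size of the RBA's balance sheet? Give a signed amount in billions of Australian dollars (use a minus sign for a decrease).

Currency withdrawal $16 billion: only the composition of liabilities changes → 0.
Discount-window repayment $7 billion: an RBA asset is shed → −$7B.
Net: 0 − 7 = -$7 billion.

-$7 billion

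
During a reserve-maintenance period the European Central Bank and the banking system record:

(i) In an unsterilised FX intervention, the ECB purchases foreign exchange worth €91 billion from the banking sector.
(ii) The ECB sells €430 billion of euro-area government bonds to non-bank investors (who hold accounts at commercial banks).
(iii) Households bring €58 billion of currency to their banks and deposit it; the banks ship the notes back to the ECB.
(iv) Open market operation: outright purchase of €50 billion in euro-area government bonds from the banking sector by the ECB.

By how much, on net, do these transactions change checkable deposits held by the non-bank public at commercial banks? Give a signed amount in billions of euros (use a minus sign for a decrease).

ECB balance sheet:
  Assets:      Securities −€380B, Foreign assets +€91B
  Liabilities: Bank reserves −€231B, Currency in circulation −€58B
Commercial banking system:
  Assets:      Reserves at CB −€231B, Securities −€50B, Foreign assets −€91B
  Liabilities: Checkable deposits −€372B
So the change in checkable deposits held by the non-bank public at commercial banks is -€372 billion.

-€372 billion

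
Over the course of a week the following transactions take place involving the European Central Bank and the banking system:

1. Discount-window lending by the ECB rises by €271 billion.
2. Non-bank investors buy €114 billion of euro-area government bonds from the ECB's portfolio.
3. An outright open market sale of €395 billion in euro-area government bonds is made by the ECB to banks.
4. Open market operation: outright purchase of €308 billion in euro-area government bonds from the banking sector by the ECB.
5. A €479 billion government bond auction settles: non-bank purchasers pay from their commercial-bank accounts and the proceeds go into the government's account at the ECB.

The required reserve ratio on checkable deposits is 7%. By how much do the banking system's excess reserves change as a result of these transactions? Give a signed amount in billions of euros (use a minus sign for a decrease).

-€367.49 billion

Discount-window loan €271 billion: reserves +€271B, deposits 0.
Asset sale (to non-banks) €114 billion: reserves −€114B, deposits −€114B.
OMO sale (to banks) €395 billion: reserves −€395B, deposits 0.
OMO purchase (from banks) €308 billion: reserves +€308B, deposits 0.
Government account inflow €479 billion: reserves −€479B, deposits −€479B.
Totals: Δreserves = −€409B, Δdeposits = −€593B.
Δrequired reserves = 7% × −€593B = −€41.51B.
Δexcess reserves = Δreserves − Δrequired = −€409B − (−€41.51B) = -€367.49 billion.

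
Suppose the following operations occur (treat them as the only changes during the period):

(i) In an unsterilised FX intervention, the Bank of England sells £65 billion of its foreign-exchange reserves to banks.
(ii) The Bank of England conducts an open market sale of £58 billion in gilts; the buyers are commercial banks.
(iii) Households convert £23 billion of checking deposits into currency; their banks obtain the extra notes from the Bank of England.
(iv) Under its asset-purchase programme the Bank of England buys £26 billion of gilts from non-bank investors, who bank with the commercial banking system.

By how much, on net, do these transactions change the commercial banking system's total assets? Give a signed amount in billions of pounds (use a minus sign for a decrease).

Bank of England balance sheet:
  Assets:      Securities −£32B, Foreign assets −£65B
  Liabilities: Bank reserves −£120B, Currency in circulation +£23B
Commercial banking system:
  Assets:      Reserves at CB −£120B, Securities +£58B, Foreign assets +£65B
  Liabilities: Checkable deposits +£3B
Change in total bank assets = +£3 billion.

+£3 billion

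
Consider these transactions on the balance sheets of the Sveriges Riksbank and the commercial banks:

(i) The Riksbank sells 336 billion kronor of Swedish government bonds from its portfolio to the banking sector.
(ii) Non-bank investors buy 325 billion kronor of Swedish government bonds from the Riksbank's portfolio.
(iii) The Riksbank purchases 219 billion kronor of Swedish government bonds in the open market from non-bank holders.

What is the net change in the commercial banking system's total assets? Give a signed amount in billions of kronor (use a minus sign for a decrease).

-106 billion

OMO sale (to banks) 336 billion kronor: just an asset swap on bank balance sheets → 0.
Asset sale (to non-banks) 325 billion kronor: bank balance sheets shrink → −325B.
Asset purchase (from non-banks) 219 billion kronor: bank balance sheets expand → +219B.
Net: 0 − 325 + 219 = -106 billion.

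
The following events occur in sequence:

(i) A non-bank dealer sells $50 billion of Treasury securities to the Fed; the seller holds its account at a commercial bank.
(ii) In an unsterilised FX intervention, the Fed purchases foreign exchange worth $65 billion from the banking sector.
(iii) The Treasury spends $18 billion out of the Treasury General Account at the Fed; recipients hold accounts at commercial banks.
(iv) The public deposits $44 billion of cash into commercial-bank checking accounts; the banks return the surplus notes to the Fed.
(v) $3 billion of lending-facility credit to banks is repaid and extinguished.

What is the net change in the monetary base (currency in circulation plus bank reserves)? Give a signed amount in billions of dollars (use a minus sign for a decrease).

Asset purchase (from non-banks) $50 billion: Fed balance sheet expands → +$50B.
FX purchase $65 billion: Fed balance sheet expands → +$65B.
Government spending $18 billion: a non-base liability converts back to reserves → +$18B.
Currency deposit $44 billion: just a shift between currency and reserves — both are base money → 0.
Discount-window repayment $3 billion: Fed balance sheet contracts → −$3B.
Net: 50 + 65 + 18 + 0 − 3 = +$130 billion.

+$130 billion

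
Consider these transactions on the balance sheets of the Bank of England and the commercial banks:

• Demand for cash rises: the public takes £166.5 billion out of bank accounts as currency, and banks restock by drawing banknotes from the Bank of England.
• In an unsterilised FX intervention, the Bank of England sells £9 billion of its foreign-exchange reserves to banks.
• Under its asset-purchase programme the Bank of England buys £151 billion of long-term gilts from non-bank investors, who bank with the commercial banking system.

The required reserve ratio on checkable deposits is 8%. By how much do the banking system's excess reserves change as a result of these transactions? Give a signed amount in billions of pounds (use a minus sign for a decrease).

Currency withdrawal £166.5 billion: reserves −£166.5B, deposits −£166.5B.
FX sale £9 billion: reserves −£9B, deposits 0.
Asset purchase (from non-banks) £151 billion: reserves +£151B, deposits +£151B.
Totals: Δreserves = −£24.5B, Δdeposits = −£15.5B.
Δrequired reserves = 8% × −£15.5B = −£1.24B.
Δexcess reserves = Δreserves − Δrequired = −£24.5B − (−£1.24B) = -£23.26 billion.

-£23.26 billion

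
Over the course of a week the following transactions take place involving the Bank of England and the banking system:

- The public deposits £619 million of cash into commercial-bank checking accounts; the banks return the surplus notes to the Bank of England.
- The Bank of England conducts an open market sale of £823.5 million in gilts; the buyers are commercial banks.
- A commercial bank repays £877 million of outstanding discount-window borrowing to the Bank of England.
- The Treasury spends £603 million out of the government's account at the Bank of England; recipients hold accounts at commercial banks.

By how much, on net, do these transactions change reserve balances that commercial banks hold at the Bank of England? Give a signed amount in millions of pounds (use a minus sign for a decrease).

-£478.5 million

Bank of England balance sheet:
  Assets:      Securities −£823.5M, Loans to banks −£877M
  Liabilities: Bank reserves −£478.5M, Currency in circulation −£619M, Government deposits −£603M
So the change in reserve balances that commercial banks hold at the Bank of England is -£478.5 million.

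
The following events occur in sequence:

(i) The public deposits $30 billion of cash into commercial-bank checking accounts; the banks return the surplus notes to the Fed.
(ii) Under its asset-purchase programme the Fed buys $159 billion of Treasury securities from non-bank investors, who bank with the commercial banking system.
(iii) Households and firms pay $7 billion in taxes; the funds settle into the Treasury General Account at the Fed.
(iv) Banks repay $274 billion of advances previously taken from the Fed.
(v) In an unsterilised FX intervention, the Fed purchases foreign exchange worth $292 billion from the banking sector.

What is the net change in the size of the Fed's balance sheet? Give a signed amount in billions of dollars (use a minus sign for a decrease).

Currency deposit $30 billion: only the composition of liabilities changes → 0.
Asset purchase (from non-banks) $159 billion: a Fed asset is acquired → +$159B.
Government account inflow $7 billion: only the composition of liabilities changes → 0.
Discount-window repayment $274 billion: a Fed asset is shed → −$274B.
FX purchase $292 billion: a Fed asset is acquired → +$292B.
Net: 0 + 159 + 0 − 274 + 292 = +$177 billion.

+$177 billion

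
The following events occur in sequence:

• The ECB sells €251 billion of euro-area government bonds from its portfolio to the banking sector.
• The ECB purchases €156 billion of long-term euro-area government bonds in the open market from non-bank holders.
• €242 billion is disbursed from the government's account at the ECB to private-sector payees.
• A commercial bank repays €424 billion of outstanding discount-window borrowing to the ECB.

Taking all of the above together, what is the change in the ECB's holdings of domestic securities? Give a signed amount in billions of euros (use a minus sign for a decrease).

-€95 billion

ECB balance sheet:
  Assets:      Securities −€95B, Loans to banks −€424B
  Liabilities: Bank reserves −€277B, Government deposits −€242B
Commercial banking system:
  Assets:      Reserves at CB −€277B, Securities +€251B
  Liabilities: Checkable deposits +€398B, Borrowings from CB −€424B
So the change in the ECB's holdings of domestic securities is -€95 billion.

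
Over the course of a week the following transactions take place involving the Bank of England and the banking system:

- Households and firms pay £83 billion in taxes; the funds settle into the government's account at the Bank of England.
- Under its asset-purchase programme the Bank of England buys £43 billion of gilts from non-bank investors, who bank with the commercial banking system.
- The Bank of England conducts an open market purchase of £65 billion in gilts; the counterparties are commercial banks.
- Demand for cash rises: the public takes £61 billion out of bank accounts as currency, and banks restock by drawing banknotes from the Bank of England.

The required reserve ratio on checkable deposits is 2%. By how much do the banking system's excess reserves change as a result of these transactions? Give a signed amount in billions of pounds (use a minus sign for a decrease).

Government account inflow £83 billion: reserves −£83B, deposits −£83B.
Asset purchase (from non-banks) £43 billion: reserves +£43B, deposits +£43B.
OMO purchase (from banks) £65 billion: reserves +£65B, deposits 0.
Currency withdrawal £61 billion: reserves −£61B, deposits −£61B.
Totals: Δreserves = −£36B, Δdeposits = −£101B.
Δrequired reserves = 2% × −£101B = −£2.02B.
Δexcess reserves = Δreserves − Δrequired = −£36B − (−£2.02B) = -£33.98 billion.

-£33.98 billion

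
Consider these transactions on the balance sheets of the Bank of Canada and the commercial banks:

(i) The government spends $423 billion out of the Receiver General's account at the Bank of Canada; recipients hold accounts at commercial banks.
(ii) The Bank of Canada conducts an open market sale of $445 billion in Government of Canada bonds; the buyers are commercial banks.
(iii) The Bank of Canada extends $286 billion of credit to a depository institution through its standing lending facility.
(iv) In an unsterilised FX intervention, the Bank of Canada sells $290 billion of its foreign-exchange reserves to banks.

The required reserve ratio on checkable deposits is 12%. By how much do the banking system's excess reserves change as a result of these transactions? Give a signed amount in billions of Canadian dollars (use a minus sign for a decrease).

-$76.76 billion

Government spending $423 billion: reserves +$423B, deposits +$423B.
OMO sale (to banks) $445 billion: reserves −$445B, deposits 0.
Discount-window loan $286 billion: reserves +$286B, deposits 0.
FX sale $290 billion: reserves −$290B, deposits 0.
Totals: Δreserves = −$26B, Δdeposits = +$423B.
Δrequired reserves = 12% × +$423B = +$50.76B.
Δexcess reserves = Δreserves − Δrequired = −$26B − (+$50.76B) = -$76.76 billion.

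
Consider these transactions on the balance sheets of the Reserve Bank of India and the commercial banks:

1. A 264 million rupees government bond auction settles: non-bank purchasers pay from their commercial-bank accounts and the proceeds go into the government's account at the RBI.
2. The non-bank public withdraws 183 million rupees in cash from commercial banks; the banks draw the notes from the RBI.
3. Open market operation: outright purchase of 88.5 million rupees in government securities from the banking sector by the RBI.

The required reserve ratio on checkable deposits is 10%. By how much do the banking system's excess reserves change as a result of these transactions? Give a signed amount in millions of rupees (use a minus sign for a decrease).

Government account inflow 264 million rupees: reserves −264M, deposits −264M.
Currency withdrawal 183 million rupees: reserves −183M, deposits −183M.
OMO purchase (from banks) 88.5 million rupees: reserves +88.5M, deposits 0.
Totals: Δreserves = −358.5M, Δdeposits = −447M.
Δrequired reserves = 10% × −447M = −44.7M.
Δexcess reserves = Δreserves − Δrequired = −358.5M − (−44.7M) = -313.8 million.

-313.8 million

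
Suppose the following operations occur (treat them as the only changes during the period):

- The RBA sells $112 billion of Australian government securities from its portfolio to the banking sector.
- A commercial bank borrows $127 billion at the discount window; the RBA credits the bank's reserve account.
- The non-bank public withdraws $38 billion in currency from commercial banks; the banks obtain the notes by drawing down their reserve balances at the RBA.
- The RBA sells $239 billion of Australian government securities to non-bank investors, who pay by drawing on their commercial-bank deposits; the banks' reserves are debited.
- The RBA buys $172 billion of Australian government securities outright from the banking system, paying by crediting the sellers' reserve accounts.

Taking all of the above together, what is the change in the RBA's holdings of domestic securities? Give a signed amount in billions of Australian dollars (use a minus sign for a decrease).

-$179 billion

RBA balance sheet:
  Assets:      Securities −$179B, Loans to banks +$127B
  Liabilities: Bank reserves −$90B, Currency in circulation +$38B
Commercial banking system:
  Assets:      Reserves at CB −$90B, Securities −$60B
  Liabilities: Checkable deposits −$277B, Borrowings from CB +$127B
So the change in the RBA's holdings of domestic securities is -$179 billion.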